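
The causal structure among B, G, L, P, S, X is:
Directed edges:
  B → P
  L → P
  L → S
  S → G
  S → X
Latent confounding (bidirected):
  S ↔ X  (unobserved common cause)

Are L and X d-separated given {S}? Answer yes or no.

Bayes-Ball from L | {S} reaches {P,X}.
X ∈ reach(L|{S}) ⇒ L ⊥̸ X | {S}.

No — L and X are d-connected given {S}.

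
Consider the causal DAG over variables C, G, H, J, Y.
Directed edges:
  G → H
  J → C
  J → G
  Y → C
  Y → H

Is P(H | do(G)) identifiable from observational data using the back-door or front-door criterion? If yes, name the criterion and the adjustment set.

P(H|do(G)): backdoor, adjust for ∅.

desc(G)\{G}={H}; candidates ⊆ {C,J,Y}.
∅: G⊥H given ∅ in G with G→· removed — back-door holds.
P(H|do(G)) = P(H|G) — no adjustment needed.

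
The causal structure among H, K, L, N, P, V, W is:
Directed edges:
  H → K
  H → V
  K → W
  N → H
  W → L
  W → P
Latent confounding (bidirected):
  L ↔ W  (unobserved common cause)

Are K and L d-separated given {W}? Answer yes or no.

Bayes-Ball from K | {W} reaches {H,L,N,V}.
L ∈ reach(K|{W}) ⇒ K ⊥̸ L | {W}.

No — K and L are d-connected given {W}.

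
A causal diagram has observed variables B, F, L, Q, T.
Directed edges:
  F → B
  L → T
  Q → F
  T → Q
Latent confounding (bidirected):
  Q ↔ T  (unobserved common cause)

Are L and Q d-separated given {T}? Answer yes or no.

Bayes-Ball from L | {T} reaches {B,F,Q}.
Q ∈ reach(L|{T}) ⇒ L ⊥̸ Q | {T}.

No — L and Q are d-connected given {T}.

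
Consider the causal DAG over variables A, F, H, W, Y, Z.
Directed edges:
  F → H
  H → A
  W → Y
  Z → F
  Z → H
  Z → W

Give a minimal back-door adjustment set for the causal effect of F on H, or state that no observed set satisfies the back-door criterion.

desc(F)\{F}={A,H}; candidates ⊆ {W,Y,Z}.
size 0: {}; under {} F still reaches {A,H,W,Y,Z} ∋ H.
{Z}: F⊥H given {Z} in G with F→· removed — back-door holds.

F→H: minimal back-door set {Z}.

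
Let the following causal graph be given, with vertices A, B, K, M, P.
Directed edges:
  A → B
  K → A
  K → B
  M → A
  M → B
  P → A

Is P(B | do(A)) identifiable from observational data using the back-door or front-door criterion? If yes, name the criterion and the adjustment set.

desc(A)\{A}={B}; candidates ⊆ {K,M,P}.
size 0: {}; under {} A still reaches {B,K,M,P} ∋ B.
size 1: {K}, {M}, {P}; under {K} A still reaches {B,M,P} ∋ B.
{K,M}: A⊥B given {K,M} in G with A→· removed — back-door holds.
P(B|do(A)) = Σ_{K,M} P(B|A,K,M)·P(K,M).

P(B|do(A)): backdoor, adjust for {K, M}.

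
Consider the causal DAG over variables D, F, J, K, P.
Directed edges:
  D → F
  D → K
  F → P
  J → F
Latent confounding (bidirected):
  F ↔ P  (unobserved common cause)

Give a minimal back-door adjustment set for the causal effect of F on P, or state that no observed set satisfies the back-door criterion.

F→P: no observed back-door set.

desc(F)\{F}={P}; candidates ⊆ {D,J,K}.
F↔P: latent back-door arc(s) into F.
size 0: {}; under {} F still reaches {D,J,K,P} ∋ P.
size 1: {D}, {J}, {K}; under {D} F still reaches {J,P} ∋ P.
size 2: {D,J}, {D,K}, {J,K}; under {D,J} F still reaches {P} ∋ P.
F↔P cannot be blocked by any observed set — no back-door set.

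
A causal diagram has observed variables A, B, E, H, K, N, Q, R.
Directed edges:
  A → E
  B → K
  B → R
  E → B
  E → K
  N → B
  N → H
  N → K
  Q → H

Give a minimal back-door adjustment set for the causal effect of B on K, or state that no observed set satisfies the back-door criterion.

B→K: minimal back-door set {E, N}.

desc(B)\{B}={K,R}; candidates ⊆ {A,E,H,N,Q}.
size 0: {}; under {} B still reaches {A,E,H,K,N} ∋ K.
size 1: {A}, {E}, {H} …(+2); under {A} B still reaches {E,H,K,N} ∋ K.
{E,N}: B⊥K given {E,N} in G with B→· removed — back-door holds.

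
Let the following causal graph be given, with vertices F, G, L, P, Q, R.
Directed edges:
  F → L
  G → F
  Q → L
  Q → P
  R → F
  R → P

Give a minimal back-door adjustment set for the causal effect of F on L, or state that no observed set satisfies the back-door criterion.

desc(F)\{F}={L}; candidates ⊆ {G,P,Q,R}.
∅: F⊥L given ∅ in G with F→· removed — back-door holds.

F→L: minimal back-door set ∅.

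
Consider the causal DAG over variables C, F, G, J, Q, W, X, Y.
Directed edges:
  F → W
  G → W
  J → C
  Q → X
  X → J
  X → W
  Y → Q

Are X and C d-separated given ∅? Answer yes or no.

No — X and C are d-connected given ∅.

Bayes-Ball from X | ∅ reaches {C,J,Q,W,Y}.
C ∈ reach(X|∅) ⇒ X ⊥̸ C | ∅.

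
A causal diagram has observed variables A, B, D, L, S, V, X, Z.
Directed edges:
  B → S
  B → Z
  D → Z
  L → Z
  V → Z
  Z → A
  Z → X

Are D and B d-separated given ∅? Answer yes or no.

Bayes-Ball from D | ∅ reaches {A,X,Z}.
B ∉ reach(D|∅) ⇒ D ⊥ B | ∅.

Yes — D ⊥ B | ∅.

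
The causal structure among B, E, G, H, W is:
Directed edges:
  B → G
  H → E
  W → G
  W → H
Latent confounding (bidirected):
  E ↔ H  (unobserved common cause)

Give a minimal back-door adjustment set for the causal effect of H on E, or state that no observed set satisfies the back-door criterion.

H→E: no observed back-door set.

desc(H)\{H}={E}; candidates ⊆ {B,G,W}.
H↔E: latent back-door arc(s) into H.
size 0: {}; under {} H still reaches {E,G,W} ∋ E.
size 1: {B}, {G}, {W}; under {B} H still reaches {E,G,W} ∋ E.
size 2: {B,G}, {B,W}, {G,W}; under {B,G} H still reaches {E,W} ∋ E.
H↔E cannot be blocked by any observed set — no back-door set.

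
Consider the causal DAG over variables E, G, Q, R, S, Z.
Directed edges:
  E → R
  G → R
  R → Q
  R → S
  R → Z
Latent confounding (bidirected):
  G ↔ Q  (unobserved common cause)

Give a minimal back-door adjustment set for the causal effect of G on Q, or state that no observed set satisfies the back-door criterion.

desc(G)\{G}={Q,R,S,Z}; candidates ⊆ {E}.
G↔Q: latent back-door arc(s) into G.
size 0: {}; under {} G still reaches {Q} ∋ Q.
size 1: {E}; under {E} G still reaches {Q} ∋ Q.
G↔Q cannot be blocked by any observed set — no back-door set.

G→Q: no observed back-door set.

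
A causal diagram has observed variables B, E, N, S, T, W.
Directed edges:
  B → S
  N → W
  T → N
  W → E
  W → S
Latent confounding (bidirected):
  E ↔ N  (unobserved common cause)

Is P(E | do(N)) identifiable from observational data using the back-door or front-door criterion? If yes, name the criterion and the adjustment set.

desc(N)\{N}={E,S,W}; candidates ⊆ {B,T}.
N↔E: latent back-door arc(s) into N.
size 0: {}; under {} N still reaches {E,T} ∋ E.
size 1: {B}, {T}; under {B} N still reaches {E,T} ∋ E.
size 2: {B,T}; under {B,T} N still reaches {E} ∋ E.
N↔E cannot be blocked by any observed set — no back-door set.
{W}: (i) intercepts every directed N→E path; (ii) no back-door N→{W}; (iii) {N} blocks every back-door {W}→E. Front-door holds.
P(E|do(N)) = Σ_{W} P(W|N) Σ_{N'} P(E|W,N')P(N').

P(E|do(N)): frontdoor, adjust for {W}.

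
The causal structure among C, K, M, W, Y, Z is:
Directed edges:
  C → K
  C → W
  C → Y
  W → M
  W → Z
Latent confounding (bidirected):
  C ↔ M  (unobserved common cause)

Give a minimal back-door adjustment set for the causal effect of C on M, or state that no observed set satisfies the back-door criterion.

C→M: no observed back-door set.

desc(C)\{C}={K,M,W,Y,Z}; candidates ⊆ {—}.
C↔M: latent back-door arc(s) into C.
size 0: {}; under {} C still reaches {M} ∋ M.
C↔M cannot be blocked by any observed set — no back-door set.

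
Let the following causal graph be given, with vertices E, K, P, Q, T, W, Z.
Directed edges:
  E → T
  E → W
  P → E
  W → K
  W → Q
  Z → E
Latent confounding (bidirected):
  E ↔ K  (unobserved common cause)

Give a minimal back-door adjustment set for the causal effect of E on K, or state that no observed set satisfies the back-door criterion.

E→K: no observed back-door set.

desc(E)\{E}={K,Q,T,W}; candidates ⊆ {P,Z}.
E↔K: latent back-door arc(s) into E.
size 0: {}; under {} E still reaches {K,P,Z} ∋ K.
size 1: {P}, {Z}; under {P} E still reaches {K,Z} ∋ K.
size 2: {P,Z}; under {P,Z} E still reaches {K} ∋ K.
E↔K cannot be blocked by any observed set — no back-door set.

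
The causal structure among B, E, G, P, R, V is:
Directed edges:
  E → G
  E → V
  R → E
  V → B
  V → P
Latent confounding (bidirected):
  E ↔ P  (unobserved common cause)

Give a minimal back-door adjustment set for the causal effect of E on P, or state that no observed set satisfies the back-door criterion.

desc(E)\{E}={B,G,P,V}; candidates ⊆ {R}.
E↔P: latent back-door arc(s) into E.
size 0: {}; under {} E still reaches {P,R} ∋ P.
size 1: {R}; under {R} E still reaches {P} ∋ P.
E↔P cannot be blocked by any observed set — no back-door set.

E→P: no observed back-door set.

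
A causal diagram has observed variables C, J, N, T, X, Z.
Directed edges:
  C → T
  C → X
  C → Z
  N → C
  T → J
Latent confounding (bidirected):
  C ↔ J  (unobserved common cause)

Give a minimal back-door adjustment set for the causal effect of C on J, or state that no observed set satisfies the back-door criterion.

C→J: no observed back-door set.

desc(C)\{C}={J,T,X,Z}; candidates ⊆ {N}.
C↔J: latent back-door arc(s) into C.
size 0: {}; under {} C still reaches {J,N} ∋ J.
size 1: {N}; under {N} C still reaches {J} ∋ J.
C↔J cannot be blocked by any observed set — no back-door set.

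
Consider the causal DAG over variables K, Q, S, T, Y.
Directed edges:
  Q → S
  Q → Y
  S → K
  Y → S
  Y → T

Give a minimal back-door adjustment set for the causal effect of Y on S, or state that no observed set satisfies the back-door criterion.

desc(Y)\{Y}={K,S,T}; candidates ⊆ {Q}.
size 0: {}; under {} Y still reaches {K,Q,S} ∋ S.
{Q}: Y⊥S given {Q} in G with Y→· removed — back-door holds.

Y→S: minimal back-door set {Q}.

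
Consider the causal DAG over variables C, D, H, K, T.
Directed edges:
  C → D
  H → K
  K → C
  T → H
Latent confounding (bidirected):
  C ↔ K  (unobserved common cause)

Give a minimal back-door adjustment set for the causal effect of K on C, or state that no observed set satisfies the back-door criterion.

desc(K)\{K}={C,D}; candidates ⊆ {H,T}.
K↔C: latent back-door arc(s) into K.
size 0: {}; under {} K still reaches {C,D,H,T} ∋ C.
size 1: {H}, {T}; under {H} K still reaches {C,D} ∋ C.
size 2: {H,T}; under {H,T} K still reaches {C,D} ∋ C.
K↔C cannot be blocked by any observed set — no back-door set.

K→C: no observed back-door set.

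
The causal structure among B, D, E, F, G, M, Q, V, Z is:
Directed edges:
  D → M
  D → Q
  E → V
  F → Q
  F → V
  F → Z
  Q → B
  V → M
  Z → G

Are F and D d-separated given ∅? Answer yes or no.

Bayes-Ball from F | ∅ reaches {B,G,M,Q,V,Z}.
D ∉ reach(F|∅) ⇒ F ⊥ D | ∅.

Yes — F ⊥ D | ∅.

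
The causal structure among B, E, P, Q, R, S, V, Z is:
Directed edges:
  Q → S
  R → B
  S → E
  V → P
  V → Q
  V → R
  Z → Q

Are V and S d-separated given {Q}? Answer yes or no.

Yes — V ⊥ S | {Q}.

Bayes-Ball from V | {Q} reaches {B,P,R,Z}.
S ∉ reach(V|{Q}) ⇒ V ⊥ S | {Q}.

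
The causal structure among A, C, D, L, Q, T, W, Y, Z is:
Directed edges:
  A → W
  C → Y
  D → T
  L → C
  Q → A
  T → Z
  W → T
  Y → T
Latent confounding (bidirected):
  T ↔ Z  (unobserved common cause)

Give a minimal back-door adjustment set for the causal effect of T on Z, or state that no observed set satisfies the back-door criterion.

T→Z: no observed back-door set.

desc(T)\{T}={Z}; candidates ⊆ {A,C,D,L,Q,W,Y}.
T↔Z: latent back-door arc(s) into T.
size 0: {}; under {} T still reaches {A,C,D,L,Q,W,Y,Z} ∋ Z.
size 1: {A}, {C}, {D} …(+4); under {A} T still reaches {C,D,L,W,Y,Z} ∋ Z.
size 2: {A,C}, {A,D}, {A,L} …(+18); under {A,C} T still reaches {D,W,Y,Z} ∋ Z.
T↔Z cannot be blocked by any observed set — no back-door set.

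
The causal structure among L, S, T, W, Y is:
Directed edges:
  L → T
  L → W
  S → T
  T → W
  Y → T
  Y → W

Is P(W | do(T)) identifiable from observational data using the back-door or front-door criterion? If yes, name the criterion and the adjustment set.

P(W|do(T)): backdoor, adjust for {L, Y}.

desc(T)\{T}={W}; candidates ⊆ {L,S,Y}.
size 0: {}; under {} T still reaches {L,S,W,Y} ∋ W.
size 1: {L}, {S}, {Y}; under {L} T still reaches {S,W,Y} ∋ W.
{L,Y}: T⊥W given {L,Y} in G with T→· removed — back-door holds.
P(W|do(T)) = Σ_{L,Y} P(W|T,L,Y)·P(L,Y).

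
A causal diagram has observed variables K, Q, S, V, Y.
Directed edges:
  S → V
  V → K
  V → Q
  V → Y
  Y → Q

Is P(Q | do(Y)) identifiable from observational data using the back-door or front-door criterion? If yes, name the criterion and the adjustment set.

P(Q|do(Y)): backdoor, adjust for {V}.

desc(Y)\{Y}={Q}; candidates ⊆ {K,S,V}.
size 0: {}; under {} Y still reaches {K,Q,S,V} ∋ Q.
{V}: Y⊥Q given {V} in G with Y→· removed — back-door holds.
P(Q|do(Y)) = Σ_{V} P(Q|Y,V)·P(V).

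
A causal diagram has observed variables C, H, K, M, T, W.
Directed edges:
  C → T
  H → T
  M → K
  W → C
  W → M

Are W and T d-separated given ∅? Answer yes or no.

Bayes-Ball from W | ∅ reaches {C,K,M,T}.
T ∈ reach(W|∅) ⇒ W ⊥̸ T | ∅.

No — W and T are d-connected given ∅.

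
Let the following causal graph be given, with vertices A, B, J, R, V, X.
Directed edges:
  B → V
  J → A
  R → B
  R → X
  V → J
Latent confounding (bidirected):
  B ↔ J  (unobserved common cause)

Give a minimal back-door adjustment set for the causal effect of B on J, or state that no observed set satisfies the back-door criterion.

desc(B)\{B}={A,J,V}; candidates ⊆ {R,X}.
B↔J: latent back-door arc(s) into B.
size 0: {}; under {} B still reaches {A,J,R,X} ∋ J.
size 1: {R}, {X}; under {R} B still reaches {A,J} ∋ J.
size 2: {R,X}; under {R,X} B still reaches {A,J} ∋ J.
B↔J cannot be blocked by any observed set — no back-door set.

B→J: no observed back-door set.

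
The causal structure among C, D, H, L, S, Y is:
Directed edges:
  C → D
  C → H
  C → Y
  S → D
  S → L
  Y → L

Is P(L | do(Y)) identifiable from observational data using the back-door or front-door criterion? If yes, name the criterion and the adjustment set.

desc(Y)\{Y}={L}; candidates ⊆ {C,D,H,S}.
∅: Y⊥L given ∅ in G with Y→· removed — back-door holds.
P(L|do(Y)) = P(L|Y) — no adjustment needed.

P(L|do(Y)): backdoor, adjust for ∅.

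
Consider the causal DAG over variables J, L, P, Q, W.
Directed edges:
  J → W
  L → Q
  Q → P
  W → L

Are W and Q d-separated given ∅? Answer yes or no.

No — W and Q are d-connected given ∅.

Bayes-Ball from W | ∅ reaches {J,L,P,Q}.
Q ∈ reach(W|∅) ⇒ W ⊥̸ Q | ∅.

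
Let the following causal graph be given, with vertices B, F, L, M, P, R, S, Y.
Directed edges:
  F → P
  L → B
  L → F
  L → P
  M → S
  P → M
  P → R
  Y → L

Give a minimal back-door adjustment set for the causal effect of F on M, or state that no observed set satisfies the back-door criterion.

F→M: minimal back-door set {L}.

desc(F)\{F}={M,P,R,S}; candidates ⊆ {B,L,Y}.
size 0: {}; under {} F still reaches {B,L,M,P,R,S,Y} ∋ M.
{L}: F⊥M given {L} in G with F→· removed — back-door holds.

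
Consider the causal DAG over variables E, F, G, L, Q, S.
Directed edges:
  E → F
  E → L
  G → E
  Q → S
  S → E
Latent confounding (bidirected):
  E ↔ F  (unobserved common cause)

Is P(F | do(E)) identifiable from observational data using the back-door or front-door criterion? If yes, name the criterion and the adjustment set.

desc(E)\{E}={F,L}; candidates ⊆ {G,Q,S}.
E↔F: latent back-door arc(s) into E.
size 0: {}; under {} E still reaches {F,G,Q,S} ∋ F.
size 1: {G}, {Q}, {S}; under {G} E still reaches {F,Q,S} ∋ F.
size 2: {G,Q}, {G,S}, {Q,S}; under {G,Q} E still reaches {F,S} ∋ F.
E↔F cannot be blocked by any observed set — no back-door set.
No mediator lies on a directed E→…→F path.
Neither criterion identifies P(F|do(E)) in this graph.

P(F|do(E)): not identifiable (no BD/FD set).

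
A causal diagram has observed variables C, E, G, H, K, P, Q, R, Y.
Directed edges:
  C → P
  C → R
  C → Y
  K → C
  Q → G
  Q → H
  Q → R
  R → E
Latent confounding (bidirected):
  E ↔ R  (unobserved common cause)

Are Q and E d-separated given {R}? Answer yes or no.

Bayes-Ball from Q | {R} reaches {C,E,G,H,K,P,Y}.
E ∈ reach(Q|{R}) ⇒ Q ⊥̸ E | {R}.

No — Q and E are d-connected given {R}.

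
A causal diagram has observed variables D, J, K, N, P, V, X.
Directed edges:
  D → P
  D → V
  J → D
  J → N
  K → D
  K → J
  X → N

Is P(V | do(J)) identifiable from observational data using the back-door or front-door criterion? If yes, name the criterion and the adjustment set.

P(V|do(J)): backdoor, adjust for {K}.

desc(J)\{J}={D,N,P,V}; candidates ⊆ {K,X}.
size 0: {}; under {} J still reaches {D,K,P,V} ∋ V.
{K}: J⊥V given {K} in G with J→· removed — back-door holds.
P(V|do(J)) = Σ_{K} P(V|J,K)·P(K).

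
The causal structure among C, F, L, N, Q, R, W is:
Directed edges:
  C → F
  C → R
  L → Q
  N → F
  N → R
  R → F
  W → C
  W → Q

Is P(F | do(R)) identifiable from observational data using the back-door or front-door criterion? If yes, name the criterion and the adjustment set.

P(F|do(R)): backdoor, adjust for {C, N}.

desc(R)\{R}={F}; candidates ⊆ {C,L,N,Q,W}.
size 0: {}; under {} R still reaches {C,F,N,Q,W} ∋ F.
size 1: {C}, {L}, {N} …(+2); under {C} R still reaches {F,N} ∋ F.
{C,N}: R⊥F given {C,N} in G with R→· removed — back-door holds.
P(F|do(R)) = Σ_{C,N} P(F|R,C,N)·P(C,N).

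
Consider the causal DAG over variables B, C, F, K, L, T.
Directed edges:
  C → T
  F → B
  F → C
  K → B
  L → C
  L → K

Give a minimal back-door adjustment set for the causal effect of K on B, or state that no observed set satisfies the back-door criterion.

K→B: minimal back-door set ∅.

desc(K)\{K}={B}; candidates ⊆ {C,F,L,T}.
∅: K⊥B given ∅ in G with K→· removed — back-door holds.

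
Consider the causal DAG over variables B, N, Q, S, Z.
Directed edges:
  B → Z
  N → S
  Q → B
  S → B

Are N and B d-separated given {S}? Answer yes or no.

Bayes-Ball from N | {S} reaches ∅.
B ∉ reach(N|{S}) ⇒ N ⊥ B | {S}.

Yes — N ⊥ B | {S}.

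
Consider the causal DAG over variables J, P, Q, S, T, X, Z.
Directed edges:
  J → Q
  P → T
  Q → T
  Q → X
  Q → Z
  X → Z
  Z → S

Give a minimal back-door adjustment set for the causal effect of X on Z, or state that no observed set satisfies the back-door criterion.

desc(X)\{X}={S,Z}; candidates ⊆ {J,P,Q,T}.
size 0: {}; under {} X still reaches {J,Q,S,T,Z} ∋ Z.
{Q}: X⊥Z given {Q} in G with X→· removed — back-door holds.

X→Z: minimal back-door set {Q}.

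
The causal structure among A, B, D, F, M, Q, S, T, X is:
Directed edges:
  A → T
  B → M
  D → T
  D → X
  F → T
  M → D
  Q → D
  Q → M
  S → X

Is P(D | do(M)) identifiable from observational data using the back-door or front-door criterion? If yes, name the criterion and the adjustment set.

P(D|do(M)): backdoor, adjust for {Q}.

desc(M)\{M}={D,T,X}; candidates ⊆ {A,B,F,Q,S}.
size 0: {}; under {} M still reaches {B,D,Q,T,X} ∋ D.
{Q}: M⊥D given {Q} in G with M→· removed — back-door holds.
P(D|do(M)) = Σ_{Q} P(D|M,Q)·P(Q).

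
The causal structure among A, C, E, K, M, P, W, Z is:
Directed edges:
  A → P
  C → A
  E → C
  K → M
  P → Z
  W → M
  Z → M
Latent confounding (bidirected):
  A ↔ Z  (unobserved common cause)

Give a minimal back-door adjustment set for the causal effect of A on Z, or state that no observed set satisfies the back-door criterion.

A→Z: no observed back-door set.

desc(A)\{A}={M,P,Z}; candidates ⊆ {C,E,K,W}.
A↔Z: latent back-door arc(s) into A.
size 0: {}; under {} A still reaches {C,E,M,Z} ∋ Z.
size 1: {C}, {E}, {K} …(+1); under {C} A still reaches {M,Z} ∋ Z.
size 2: {C,E}, {C,K}, {C,W} …(+3); under {C,E} A still reaches {M,Z} ∋ Z.
A↔Z cannot be blocked by any observed set — no back-door set.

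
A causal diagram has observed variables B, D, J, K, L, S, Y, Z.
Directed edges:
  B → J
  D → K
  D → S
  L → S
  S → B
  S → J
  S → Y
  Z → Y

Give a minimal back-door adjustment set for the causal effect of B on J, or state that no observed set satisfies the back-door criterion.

B→J: minimal back-door set {S}.

desc(B)\{B}={J}; candidates ⊆ {D,K,L,S,Y,Z}.
size 0: {}; under {} B still reaches {D,J,K,L,S,Y} ∋ J.
{S}: B⊥J given {S} in G with B→· removed — back-door holds.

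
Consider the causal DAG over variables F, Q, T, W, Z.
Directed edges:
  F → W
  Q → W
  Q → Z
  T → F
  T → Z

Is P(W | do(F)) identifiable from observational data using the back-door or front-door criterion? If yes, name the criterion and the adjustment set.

P(W|do(F)): backdoor, adjust for ∅.

desc(F)\{F}={W}; candidates ⊆ {Q,T,Z}.
∅: F⊥W given ∅ in G with F→· removed — back-door holds.
P(W|do(F)) = P(W|F) — no adjustment needed.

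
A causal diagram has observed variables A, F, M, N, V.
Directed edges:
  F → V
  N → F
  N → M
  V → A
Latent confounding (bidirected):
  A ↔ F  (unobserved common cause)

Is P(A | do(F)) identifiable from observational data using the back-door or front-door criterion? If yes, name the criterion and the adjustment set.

desc(F)\{F}={A,V}; candidates ⊆ {M,N}.
F↔A: latent back-door arc(s) into F.
size 0: {}; under {} F still reaches {A,M,N} ∋ A.
size 1: {M}, {N}; under {M} F still reaches {A,N} ∋ A.
size 2: {M,N}; under {M,N} F still reaches {A} ∋ A.
F↔A cannot be blocked by any observed set — no back-door set.
{V}: (i) intercepts every directed F→A path; (ii) no back-door F→{V}; (iii) {F} blocks every back-door {V}→A. Front-door holds.
P(A|do(F)) = Σ_{V} P(V|F) Σ_{F'} P(A|V,F')P(F').

P(A|do(F)): frontdoor, adjust for {V}.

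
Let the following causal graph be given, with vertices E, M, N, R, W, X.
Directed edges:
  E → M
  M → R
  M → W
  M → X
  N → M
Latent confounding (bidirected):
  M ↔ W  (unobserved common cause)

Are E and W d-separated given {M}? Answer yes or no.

Bayes-Ball from E | {M} reaches {N,W}.
W ∈ reach(E|{M}) ⇒ E ⊥̸ W | {M}.

No — E and W are d-connected given {M}.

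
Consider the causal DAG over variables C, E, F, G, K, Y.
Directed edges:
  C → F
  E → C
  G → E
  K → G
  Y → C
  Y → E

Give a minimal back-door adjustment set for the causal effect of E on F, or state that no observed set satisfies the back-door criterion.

E→F: minimal back-door set {Y}.

desc(E)\{E}={C,F}; candidates ⊆ {G,K,Y}.
size 0: {}; under {} E still reaches {C,F,G,K,Y} ∋ F.
{Y}: E⊥F given {Y} in G with E→· removed — back-door holds.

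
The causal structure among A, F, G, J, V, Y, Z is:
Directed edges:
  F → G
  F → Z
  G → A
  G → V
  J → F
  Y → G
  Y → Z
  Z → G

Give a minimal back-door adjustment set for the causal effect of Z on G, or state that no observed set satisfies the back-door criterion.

Z→G: minimal back-door set {F, Y}.

desc(Z)\{Z}={A,G,V}; candidates ⊆ {F,J,Y}.
size 0: {}; under {} Z still reaches {A,F,G,J,V,Y} ∋ G.
size 1: {F}, {J}, {Y}; under {F} Z still reaches {A,G,V,Y} ∋ G.
{F,Y}: Z⊥G given {F,Y} in G with Z→· removed — back-door holds.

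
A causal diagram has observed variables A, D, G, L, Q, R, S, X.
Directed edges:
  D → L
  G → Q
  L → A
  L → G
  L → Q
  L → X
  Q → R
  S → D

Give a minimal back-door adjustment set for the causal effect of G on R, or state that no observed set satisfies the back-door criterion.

desc(G)\{G}={Q,R}; candidates ⊆ {A,D,L,S,X}.
size 0: {}; under {} G still reaches {A,D,L,Q,R,S,X} ∋ R.
{L}: G⊥R given {L} in G with G→· removed — back-door holds.

G→R: minimal back-door set {L}.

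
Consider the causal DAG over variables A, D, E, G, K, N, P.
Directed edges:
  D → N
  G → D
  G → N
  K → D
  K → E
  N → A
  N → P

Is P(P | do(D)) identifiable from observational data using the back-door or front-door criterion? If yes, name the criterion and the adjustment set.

desc(D)\{D}={A,N,P}; candidates ⊆ {E,G,K}.
size 0: {}; under {} D still reaches {A,E,G,K,N,P} ∋ P.
{G}: D⊥P given {G} in G with D→· removed — back-door holds.
P(P|do(D)) = Σ_{G} P(P|D,G)·P(G).

P(P|do(D)): backdoor, adjust for {G}.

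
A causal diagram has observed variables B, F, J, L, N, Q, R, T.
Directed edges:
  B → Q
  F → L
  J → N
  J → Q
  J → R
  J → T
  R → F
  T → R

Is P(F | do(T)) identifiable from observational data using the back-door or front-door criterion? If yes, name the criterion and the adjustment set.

P(F|do(T)): backdoor, adjust for {J}.

desc(T)\{T}={F,L,R}; candidates ⊆ {B,J,N,Q}.
size 0: {}; under {} T still reaches {F,J,L,N,Q,R} ∋ F.
{J}: T⊥F given {J} in G with T→· removed — back-door holds.
P(F|do(T)) = Σ_{J} P(F|T,J)·P(J).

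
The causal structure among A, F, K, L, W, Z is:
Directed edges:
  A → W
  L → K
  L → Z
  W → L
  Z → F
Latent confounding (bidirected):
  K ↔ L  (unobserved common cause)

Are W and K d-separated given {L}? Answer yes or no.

Bayes-Ball from W | {L} reaches {A,K}.
K ∈ reach(W|{L}) ⇒ W ⊥̸ K | {L}.

No — W and K are d-connected given {L}.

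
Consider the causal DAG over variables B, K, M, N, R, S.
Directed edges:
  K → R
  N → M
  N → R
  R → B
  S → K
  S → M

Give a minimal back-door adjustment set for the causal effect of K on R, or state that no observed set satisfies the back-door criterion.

desc(K)\{K}={B,R}; candidates ⊆ {M,N,S}.
∅: K⊥R given ∅ in G with K→· removed — back-door holds.

K→R: minimal back-door set ∅.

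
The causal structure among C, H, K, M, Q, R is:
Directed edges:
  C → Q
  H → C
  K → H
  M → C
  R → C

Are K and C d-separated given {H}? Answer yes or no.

Yes — K ⊥ C | {H}.

Bayes-Ball from K | {H} reaches ∅.
C ∉ reach(K|{H}) ⇒ K ⊥ C | {H}.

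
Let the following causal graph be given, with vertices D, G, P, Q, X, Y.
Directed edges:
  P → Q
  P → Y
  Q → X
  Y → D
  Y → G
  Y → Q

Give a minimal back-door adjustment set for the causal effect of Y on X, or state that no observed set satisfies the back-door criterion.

Y→X: minimal back-door set {P}.

desc(Y)\{Y}={D,G,Q,X}; candidates ⊆ {P}.
size 0: {}; under {} Y still reaches {P,Q,X} ∋ X.
{P}: Y⊥X given {P} in G with Y→· removed — back-door holds.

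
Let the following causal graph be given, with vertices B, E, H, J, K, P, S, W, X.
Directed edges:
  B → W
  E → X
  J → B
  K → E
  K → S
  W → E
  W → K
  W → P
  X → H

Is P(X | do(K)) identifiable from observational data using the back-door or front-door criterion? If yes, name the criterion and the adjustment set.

desc(K)\{K}={E,H,S,X}; candidates ⊆ {B,J,P,W}.
size 0: {}; under {} K still reaches {B,E,H,J,P,W,X} ∋ X.
{W}: K⊥X given {W} in G with K→· removed — back-door holds.
P(X|do(K)) = Σ_{W} P(X|K,W)·P(W).

P(X|do(K)): backdoor, adjust for {W}.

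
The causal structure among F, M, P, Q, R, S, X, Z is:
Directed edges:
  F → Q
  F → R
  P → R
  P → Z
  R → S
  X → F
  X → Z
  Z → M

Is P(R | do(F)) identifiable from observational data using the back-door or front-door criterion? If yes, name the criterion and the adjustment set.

desc(F)\{F}={Q,R,S}; candidates ⊆ {M,P,X,Z}.
∅: F⊥R given ∅ in G with F→· removed — back-door holds.
P(R|do(F)) = P(R|F) — no adjustment needed.

P(R|do(F)): backdoor, adjust for ∅.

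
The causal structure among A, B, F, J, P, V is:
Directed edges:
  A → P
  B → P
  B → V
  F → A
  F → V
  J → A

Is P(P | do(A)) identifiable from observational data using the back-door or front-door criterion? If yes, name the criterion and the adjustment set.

desc(A)\{A}={P}; candidates ⊆ {B,F,J,V}.
∅: A⊥P given ∅ in G with A→· removed — back-door holds.
P(P|do(A)) = P(P|A) — no adjustment needed.

P(P|do(A)): backdoor, adjust for ∅.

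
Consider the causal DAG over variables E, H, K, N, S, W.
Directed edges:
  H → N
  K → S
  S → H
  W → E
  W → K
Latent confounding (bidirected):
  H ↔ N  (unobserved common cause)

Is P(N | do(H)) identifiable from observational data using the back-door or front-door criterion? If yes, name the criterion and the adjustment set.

P(N|do(H)): not identifiable (no BD/FD set).

desc(H)\{H}={N}; candidates ⊆ {E,K,S,W}.
H↔N: latent back-door arc(s) into H.
size 0: {}; under {} H still reaches {E,K,N,S,W} ∋ N.
size 1: {E}, {K}, {S} …(+1); under {E} H still reaches {K,N,S,W} ∋ N.
size 2: {E,K}, {E,S}, {E,W} …(+3); under {E,K} H still reaches {N,S} ∋ N.
H↔N cannot be blocked by any observed set — no back-door set.
No mediator lies on a directed H→…→N path.
Neither criterion identifies P(N|do(H)) in this graph.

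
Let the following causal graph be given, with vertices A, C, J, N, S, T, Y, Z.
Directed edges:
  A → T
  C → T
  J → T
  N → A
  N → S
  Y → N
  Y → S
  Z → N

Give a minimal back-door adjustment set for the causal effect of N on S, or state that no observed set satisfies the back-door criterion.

N→S: minimal back-door set {Y}.

desc(N)\{N}={A,S,T}; candidates ⊆ {C,J,Y,Z}.
size 0: {}; under {} N still reaches {S,Y,Z} ∋ S.
{Y}: N⊥S given {Y} in G with N→· removed — back-door holds.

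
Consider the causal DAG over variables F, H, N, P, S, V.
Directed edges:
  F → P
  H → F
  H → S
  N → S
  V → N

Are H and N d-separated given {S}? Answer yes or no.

No — H and N are d-connected given {S}.

Bayes-Ball from H | {S} reaches {F,N,P,V}.
N ∈ reach(H|{S}) ⇒ H ⊥̸ N | {S}.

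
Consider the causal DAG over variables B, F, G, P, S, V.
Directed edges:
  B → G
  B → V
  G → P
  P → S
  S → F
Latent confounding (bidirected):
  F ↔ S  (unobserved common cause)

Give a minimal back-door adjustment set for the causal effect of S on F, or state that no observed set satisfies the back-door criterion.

desc(S)\{S}={F}; candidates ⊆ {B,G,P,V}.
S↔F: latent back-door arc(s) into S.
size 0: {}; under {} S still reaches {B,F,G,P,V} ∋ F.
size 1: {B}, {G}, {P} …(+1); under {B} S still reaches {F,G,P} ∋ F.
size 2: {B,G}, {B,P}, {B,V} …(+3); under {B,G} S still reaches {F,P} ∋ F.
S↔F cannot be blocked by any observed set — no back-door set.

S→F: no observed back-door set.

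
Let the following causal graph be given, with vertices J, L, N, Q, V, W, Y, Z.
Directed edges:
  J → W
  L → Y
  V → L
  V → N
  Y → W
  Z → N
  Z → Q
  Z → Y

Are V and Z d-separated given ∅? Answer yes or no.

Bayes-Ball from V | ∅ reaches {L,N,W,Y}.
Z ∉ reach(V|∅) ⇒ V ⊥ Z | ∅.

Yes — V ⊥ Z | ∅.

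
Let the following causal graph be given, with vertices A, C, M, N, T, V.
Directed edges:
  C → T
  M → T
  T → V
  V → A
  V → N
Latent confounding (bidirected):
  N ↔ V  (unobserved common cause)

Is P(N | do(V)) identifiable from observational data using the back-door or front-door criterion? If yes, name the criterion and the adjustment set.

P(N|do(V)): not identifiable (no BD/FD set).

desc(V)\{V}={A,N}; candidates ⊆ {C,M,T}.
V↔N: latent back-door arc(s) into V.
size 0: {}; under {} V still reaches {C,M,N,T} ∋ N.
size 1: {C}, {M}, {T}; under {C} V still reaches {M,N,T} ∋ N.
size 2: {C,M}, {C,T}, {M,T}; under {C,M} V still reaches {N,T} ∋ N.
V↔N cannot be blocked by any observed set — no back-door set.
No mediator lies on a directed V→…→N path.
Neither criterion identifies P(N|do(V)) in this graph.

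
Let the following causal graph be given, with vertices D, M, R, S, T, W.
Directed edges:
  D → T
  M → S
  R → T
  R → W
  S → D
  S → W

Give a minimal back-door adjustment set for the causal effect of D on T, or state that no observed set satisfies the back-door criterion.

D→T: minimal back-door set ∅.

desc(D)\{D}={T}; candidates ⊆ {M,R,S,W}.
∅: D⊥T given ∅ in G with D→· removed — back-door holds.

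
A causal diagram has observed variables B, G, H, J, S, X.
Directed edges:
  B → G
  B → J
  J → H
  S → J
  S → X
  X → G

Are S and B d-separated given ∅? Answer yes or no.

Bayes-Ball from S | ∅ reaches {G,H,J,X}.
B ∉ reach(S|∅) ⇒ S ⊥ B | ∅.

Yes — S ⊥ B | ∅.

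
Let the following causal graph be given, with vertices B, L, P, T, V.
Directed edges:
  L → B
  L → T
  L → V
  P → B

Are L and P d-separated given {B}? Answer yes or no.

No — L and P are d-connected given {B}.

Bayes-Ball from L | {B} reaches {P,T,V}.
P ∈ reach(L|{B}) ⇒ L ⊥̸ P | {B}.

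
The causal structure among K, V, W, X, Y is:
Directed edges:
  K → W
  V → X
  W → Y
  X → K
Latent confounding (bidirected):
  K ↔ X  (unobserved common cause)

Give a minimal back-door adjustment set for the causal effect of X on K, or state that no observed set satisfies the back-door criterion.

X→K: no observed back-door set.

desc(X)\{X}={K,W,Y}; candidates ⊆ {V}.
X↔K: latent back-door arc(s) into X.
size 0: {}; under {} X still reaches {K,V,W,Y} ∋ K.
size 1: {V}; under {V} X still reaches {K,W,Y} ∋ K.
X↔K cannot be blocked by any observed set — no back-door set.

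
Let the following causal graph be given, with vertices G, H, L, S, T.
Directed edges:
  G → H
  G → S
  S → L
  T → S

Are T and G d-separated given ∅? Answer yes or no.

Bayes-Ball from T | ∅ reaches {L,S}.
G ∉ reach(T|∅) ⇒ T ⊥ G | ∅.

Yes — T ⊥ G | ∅.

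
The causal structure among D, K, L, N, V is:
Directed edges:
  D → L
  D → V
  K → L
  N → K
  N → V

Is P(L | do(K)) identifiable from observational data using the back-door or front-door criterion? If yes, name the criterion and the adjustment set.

desc(K)\{K}={L}; candidates ⊆ {D,N,V}.
∅: K⊥L given ∅ in G with K→· removed — back-door holds.
P(L|do(K)) = P(L|K) — no adjustment needed.

P(L|do(K)): backdoor, adjust for ∅.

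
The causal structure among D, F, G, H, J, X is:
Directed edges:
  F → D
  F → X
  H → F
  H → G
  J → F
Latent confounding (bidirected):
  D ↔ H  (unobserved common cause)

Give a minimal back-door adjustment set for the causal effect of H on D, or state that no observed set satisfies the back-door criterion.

H→D: no observed back-door set.

desc(H)\{H}={D,F,G,X}; candidates ⊆ {J}.
H↔D: latent back-door arc(s) into H.
size 0: {}; under {} H still reaches {D} ∋ D.
size 1: {J}; under {J} H still reaches {D} ∋ D.
H↔D cannot be blocked by any observed set — no back-door set.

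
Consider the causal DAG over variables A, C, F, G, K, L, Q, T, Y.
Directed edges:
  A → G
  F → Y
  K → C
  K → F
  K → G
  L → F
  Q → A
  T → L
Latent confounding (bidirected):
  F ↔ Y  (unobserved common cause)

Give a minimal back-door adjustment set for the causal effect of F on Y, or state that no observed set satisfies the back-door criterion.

F→Y: no observed back-door set.

desc(F)\{F}={Y}; candidates ⊆ {A,C,G,K,L,Q,T}.
F↔Y: latent back-door arc(s) into F.
size 0: {}; under {} F still reaches {C,G,K,L,T,Y} ∋ Y.
size 1: {A}, {C}, {G} …(+4); under {A} F still reaches {C,G,K,L,T,Y} ∋ Y.
size 2: {A,C}, {A,G}, {A,K} …(+18); under {A,C} F still reaches {G,K,L,T,Y} ∋ Y.
F↔Y cannot be blocked by any observed set — no back-door set.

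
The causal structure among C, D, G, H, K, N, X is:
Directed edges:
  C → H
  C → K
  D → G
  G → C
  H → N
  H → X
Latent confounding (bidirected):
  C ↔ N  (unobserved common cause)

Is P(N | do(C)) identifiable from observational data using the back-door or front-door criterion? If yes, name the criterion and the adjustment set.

desc(C)\{C}={H,K,N,X}; candidates ⊆ {D,G}.
C↔N: latent back-door arc(s) into C.
size 0: {}; under {} C still reaches {D,G,N} ∋ N.
size 1: {D}, {G}; under {D} C still reaches {G,N} ∋ N.
size 2: {D,G}; under {D,G} C still reaches {N} ∋ N.
C↔N cannot be blocked by any observed set — no back-door set.
{H}: (i) intercepts every directed C→N path; (ii) no back-door C→{H}; (iii) {C} blocks every back-door {H}→N. Front-door holds.
P(N|do(C)) = Σ_{H} P(H|C) Σ_{C'} P(N|H,C')P(C').

P(N|do(C)): frontdoor, adjust for {H}.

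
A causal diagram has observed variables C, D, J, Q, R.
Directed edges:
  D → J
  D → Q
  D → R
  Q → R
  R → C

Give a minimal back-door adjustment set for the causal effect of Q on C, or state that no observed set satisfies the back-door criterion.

Q→C: minimal back-door set {D}.

desc(Q)\{Q}={C,R}; candidates ⊆ {D,J}.
size 0: {}; under {} Q still reaches {C,D,J,R} ∋ C.
{D}: Q⊥C given {D} in G with Q→· removed — back-door holds.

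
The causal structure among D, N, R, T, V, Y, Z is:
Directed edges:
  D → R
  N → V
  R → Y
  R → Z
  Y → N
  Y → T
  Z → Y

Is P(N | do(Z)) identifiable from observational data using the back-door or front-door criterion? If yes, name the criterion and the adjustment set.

desc(Z)\{Z}={N,T,V,Y}; candidates ⊆ {D,R}.
size 0: {}; under {} Z still reaches {D,N,R,T,V,Y} ∋ N.
{R}: Z⊥N given {R} in G with Z→· removed — back-door holds.
P(N|do(Z)) = Σ_{R} P(N|Z,R)·P(R).

P(N|do(Z)): backdoor, adjust for {R}.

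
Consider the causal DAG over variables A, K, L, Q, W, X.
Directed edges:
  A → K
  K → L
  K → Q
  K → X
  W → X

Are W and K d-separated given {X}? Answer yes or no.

No — W and K are d-connected given {X}.

Bayes-Ball from W | {X} reaches {A,K,L,Q}.
K ∈ reach(W|{X}) ⇒ W ⊥̸ K | {X}.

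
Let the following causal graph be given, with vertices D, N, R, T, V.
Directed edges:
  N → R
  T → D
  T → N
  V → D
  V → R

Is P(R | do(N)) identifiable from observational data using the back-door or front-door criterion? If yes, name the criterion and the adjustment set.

P(R|do(N)): backdoor, adjust for ∅.

desc(N)\{N}={R}; candidates ⊆ {D,T,V}.
∅: N⊥R given ∅ in G with N→· removed — back-door holds.
P(R|do(N)) = P(R|N) — no adjustment needed.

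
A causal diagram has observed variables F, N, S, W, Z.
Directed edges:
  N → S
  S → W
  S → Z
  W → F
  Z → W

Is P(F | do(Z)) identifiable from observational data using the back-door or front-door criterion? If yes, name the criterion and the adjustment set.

desc(Z)\{Z}={F,W}; candidates ⊆ {N,S}.
size 0: {}; under {} Z still reaches {F,N,S,W} ∋ F.
{S}: Z⊥F given {S} in G with Z→· removed — back-door holds.
P(F|do(Z)) = Σ_{S} P(F|Z,S)·P(S).

P(F|do(Z)): backdoor, adjust for {S}.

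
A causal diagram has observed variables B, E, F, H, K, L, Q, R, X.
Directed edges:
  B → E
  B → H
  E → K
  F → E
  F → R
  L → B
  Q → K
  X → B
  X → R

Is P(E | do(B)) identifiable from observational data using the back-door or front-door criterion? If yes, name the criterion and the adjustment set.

desc(B)\{B}={E,H,K}; candidates ⊆ {F,L,Q,R,X}.
∅: B⊥E given ∅ in G with B→· removed — back-door holds.
P(E|do(B)) = P(E|B) — no adjustment needed.

P(E|do(B)): backdoor, adjust for ∅.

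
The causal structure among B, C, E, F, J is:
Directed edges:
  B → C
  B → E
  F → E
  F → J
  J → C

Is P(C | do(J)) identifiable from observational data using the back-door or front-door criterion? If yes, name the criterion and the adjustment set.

P(C|do(J)): backdoor, adjust for ∅.

desc(J)\{J}={C}; candidates ⊆ {B,E,F}.
∅: J⊥C given ∅ in G with J→· removed — back-door holds.
P(C|do(J)) = P(C|J) — no adjustment needed.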